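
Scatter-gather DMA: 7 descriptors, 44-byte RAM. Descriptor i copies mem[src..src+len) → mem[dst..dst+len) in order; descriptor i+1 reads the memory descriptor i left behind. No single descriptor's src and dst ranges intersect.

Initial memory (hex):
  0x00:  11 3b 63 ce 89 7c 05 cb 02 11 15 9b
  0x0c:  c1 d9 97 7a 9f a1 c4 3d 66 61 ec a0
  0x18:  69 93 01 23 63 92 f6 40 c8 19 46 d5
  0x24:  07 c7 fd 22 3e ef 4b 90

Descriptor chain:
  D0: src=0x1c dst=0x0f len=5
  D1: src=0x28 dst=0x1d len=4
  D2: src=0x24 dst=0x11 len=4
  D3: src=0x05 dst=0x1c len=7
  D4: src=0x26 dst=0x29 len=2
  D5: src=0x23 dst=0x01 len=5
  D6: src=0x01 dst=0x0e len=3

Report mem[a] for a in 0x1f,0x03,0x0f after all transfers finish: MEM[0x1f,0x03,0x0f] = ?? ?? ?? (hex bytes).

MEM[0x1f,0x03,0x0f] = 02 c7 07

#0 dst[0x0f+5] := {0x63,0x92,0xf6,0x40,0xc8}
#1 dst[0x1d+4] := {0x3e,0xef,0x4b,0x90}
#2 dst[0x11+4] := {0x07,0xc7,0xfd,0x22}
#3 dst[0x1c+7] := {0x7c,0x05,0xcb,0x02,0x11,0x15,0x9b}
#4 dst[0x29+2] := {0xfd,0x22}
#5 dst[0x01+5] := {0xd5,0x07,0xc7,0xfd,0x22}
#6 dst[0x0e+3] := {0xd5,0x07,0xc7}
query mem[0x1f]=0x02, mem[0x03]=0xc7, mem[0x0f]=0x07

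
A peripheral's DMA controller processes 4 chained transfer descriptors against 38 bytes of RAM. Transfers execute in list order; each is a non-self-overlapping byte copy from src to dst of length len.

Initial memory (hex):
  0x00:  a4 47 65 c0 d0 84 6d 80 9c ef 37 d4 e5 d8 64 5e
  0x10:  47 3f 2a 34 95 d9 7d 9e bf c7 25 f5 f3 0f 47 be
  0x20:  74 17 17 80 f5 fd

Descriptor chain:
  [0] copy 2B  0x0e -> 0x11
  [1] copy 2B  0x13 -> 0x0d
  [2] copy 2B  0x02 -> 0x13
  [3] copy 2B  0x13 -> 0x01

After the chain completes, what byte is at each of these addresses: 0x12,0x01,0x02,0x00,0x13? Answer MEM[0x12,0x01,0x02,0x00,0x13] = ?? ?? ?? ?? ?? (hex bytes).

#0 dst[0x11+2] := {0x64,0x5e}
#1 dst[0x0d+2] := {0x34,0x95}
#2 dst[0x13+2] := {0x65,0xc0}
#3 dst[0x01+2] := {0x65,0xc0}
query mem[0x12]=0x5e, mem[0x01]=0x65, mem[0x02]=0xc0, mem[0x00]=0xa4, mem[0x13]=0x65

MEM[0x12,0x01,0x02,0x00,0x13] = 5e 65 c0 a4 65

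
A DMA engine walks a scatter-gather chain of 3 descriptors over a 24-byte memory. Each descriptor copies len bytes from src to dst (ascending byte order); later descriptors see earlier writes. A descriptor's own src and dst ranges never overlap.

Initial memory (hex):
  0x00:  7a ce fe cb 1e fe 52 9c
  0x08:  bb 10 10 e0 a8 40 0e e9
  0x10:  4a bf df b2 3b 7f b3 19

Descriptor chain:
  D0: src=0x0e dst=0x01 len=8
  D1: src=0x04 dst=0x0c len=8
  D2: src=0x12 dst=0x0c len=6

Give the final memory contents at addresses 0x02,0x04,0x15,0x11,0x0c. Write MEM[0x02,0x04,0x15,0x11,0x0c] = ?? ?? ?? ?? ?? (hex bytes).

  after D0: wrote 8B at 0x01 = 0ee94abfdfb23b7f
  after D1: wrote 8B at 0x0c = bfdfb23b7f1010e0
  after D2: wrote 6B at 0x0c = 10e03b7fb319
query mem[0x02]=0xe9, mem[0x04]=0xbf, mem[0x15]=0x7f, mem[0x11]=0x19, mem[0x0c]=0x10

MEM[0x02,0x04,0x15,0x11,0x0c] = e9 bf 7f 19 10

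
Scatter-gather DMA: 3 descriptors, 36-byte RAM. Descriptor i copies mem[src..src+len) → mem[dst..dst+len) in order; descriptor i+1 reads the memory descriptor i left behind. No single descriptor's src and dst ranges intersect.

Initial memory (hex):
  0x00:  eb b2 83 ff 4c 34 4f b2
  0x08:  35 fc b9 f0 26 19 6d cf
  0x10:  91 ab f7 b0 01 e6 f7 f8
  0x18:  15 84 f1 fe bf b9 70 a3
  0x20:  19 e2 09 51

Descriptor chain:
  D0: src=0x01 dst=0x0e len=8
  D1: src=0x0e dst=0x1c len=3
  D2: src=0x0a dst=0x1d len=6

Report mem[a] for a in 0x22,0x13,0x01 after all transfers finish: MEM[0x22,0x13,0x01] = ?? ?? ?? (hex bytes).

  after D0: wrote 8B at 0x0e = b283ff4c344fb235
  after D1: wrote 3B at 0x1c = b283ff
  after D2: wrote 6B at 0x1d = b9f02619b283
query mem[0x22]=0x83, mem[0x13]=0x4f, mem[0x01]=0xb2

MEM[0x22,0x13,0x01] = 83 4f b2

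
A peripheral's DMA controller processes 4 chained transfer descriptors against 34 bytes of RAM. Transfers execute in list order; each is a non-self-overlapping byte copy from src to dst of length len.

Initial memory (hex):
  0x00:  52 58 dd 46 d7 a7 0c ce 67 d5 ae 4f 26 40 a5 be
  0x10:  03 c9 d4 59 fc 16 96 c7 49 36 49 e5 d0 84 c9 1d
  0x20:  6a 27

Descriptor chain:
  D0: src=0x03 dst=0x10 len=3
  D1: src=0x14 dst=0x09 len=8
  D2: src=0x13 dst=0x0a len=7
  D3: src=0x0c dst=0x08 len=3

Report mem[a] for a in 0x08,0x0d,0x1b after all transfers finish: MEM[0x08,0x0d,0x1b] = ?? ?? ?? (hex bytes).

MEM[0x08,0x0d,0x1b] = 16 96 e5

[0] 0x03->0x10 len=3 : 46 d7 a7
[1] 0x14->0x09 len=8 : fc 16 96 c7 49 36 49 e5
[2] 0x13->0x0a len=7 : 59 fc 16 96 c7 49 36
[3] 0x0c->0x08 len=3 : 16 96 c7
query mem[0x08]=0x16, mem[0x0d]=0x96, mem[0x1b]=0xe5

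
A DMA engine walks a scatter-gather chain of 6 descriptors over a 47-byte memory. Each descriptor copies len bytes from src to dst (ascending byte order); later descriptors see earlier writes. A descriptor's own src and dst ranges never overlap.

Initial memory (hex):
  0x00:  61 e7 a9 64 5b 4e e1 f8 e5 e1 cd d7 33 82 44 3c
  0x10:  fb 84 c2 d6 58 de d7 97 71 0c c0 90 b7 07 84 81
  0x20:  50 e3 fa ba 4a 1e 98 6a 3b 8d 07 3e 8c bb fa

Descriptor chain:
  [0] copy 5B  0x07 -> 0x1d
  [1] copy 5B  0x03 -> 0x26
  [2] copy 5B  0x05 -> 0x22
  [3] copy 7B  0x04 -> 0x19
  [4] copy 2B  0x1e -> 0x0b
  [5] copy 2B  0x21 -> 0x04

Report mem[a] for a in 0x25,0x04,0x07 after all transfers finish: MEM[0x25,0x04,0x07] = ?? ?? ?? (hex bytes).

MEM[0x25,0x04,0x07] = e5 d7 f8

[0] 0x07->0x1d len=5 : f8 e5 e1 cd d7
[1] 0x03->0x26 len=5 : 64 5b 4e e1 f8
[2] 0x05->0x22 len=5 : 4e e1 f8 e5 e1
[3] 0x04->0x19 len=7 : 5b 4e e1 f8 e5 e1 cd
[4] 0x1e->0x0b len=2 : e1 cd
[5] 0x21->0x04 len=2 : d7 4e
query mem[0x25]=0xe5, mem[0x04]=0xd7, mem[0x07]=0xf8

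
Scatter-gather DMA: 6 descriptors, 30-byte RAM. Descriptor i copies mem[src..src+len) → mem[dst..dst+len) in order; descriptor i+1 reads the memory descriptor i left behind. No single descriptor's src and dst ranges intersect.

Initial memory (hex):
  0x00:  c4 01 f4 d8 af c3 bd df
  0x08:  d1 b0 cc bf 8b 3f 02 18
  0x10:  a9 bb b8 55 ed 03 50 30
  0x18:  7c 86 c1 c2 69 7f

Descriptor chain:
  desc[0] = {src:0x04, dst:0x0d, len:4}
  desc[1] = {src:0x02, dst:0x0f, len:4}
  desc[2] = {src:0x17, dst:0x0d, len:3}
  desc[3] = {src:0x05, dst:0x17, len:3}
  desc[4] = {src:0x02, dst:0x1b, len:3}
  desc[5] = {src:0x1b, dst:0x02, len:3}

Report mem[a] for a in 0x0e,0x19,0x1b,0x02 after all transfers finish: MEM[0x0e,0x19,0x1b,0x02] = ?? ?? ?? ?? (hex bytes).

MEM[0x0e,0x19,0x1b,0x02] = 7c df f4 f4

[0] 0x04->0x0d len=4 : af c3 bd df
[1] 0x02->0x0f len=4 : f4 d8 af c3
[2] 0x17->0x0d len=3 : 30 7c 86
[3] 0x05->0x17 len=3 : c3 bd df
[4] 0x02->0x1b len=3 : f4 d8 af
[5] 0x1b->0x02 len=3 : f4 d8 af
query mem[0x0e]=0x7c, mem[0x19]=0xdf, mem[0x1b]=0xf4, mem[0x02]=0xf4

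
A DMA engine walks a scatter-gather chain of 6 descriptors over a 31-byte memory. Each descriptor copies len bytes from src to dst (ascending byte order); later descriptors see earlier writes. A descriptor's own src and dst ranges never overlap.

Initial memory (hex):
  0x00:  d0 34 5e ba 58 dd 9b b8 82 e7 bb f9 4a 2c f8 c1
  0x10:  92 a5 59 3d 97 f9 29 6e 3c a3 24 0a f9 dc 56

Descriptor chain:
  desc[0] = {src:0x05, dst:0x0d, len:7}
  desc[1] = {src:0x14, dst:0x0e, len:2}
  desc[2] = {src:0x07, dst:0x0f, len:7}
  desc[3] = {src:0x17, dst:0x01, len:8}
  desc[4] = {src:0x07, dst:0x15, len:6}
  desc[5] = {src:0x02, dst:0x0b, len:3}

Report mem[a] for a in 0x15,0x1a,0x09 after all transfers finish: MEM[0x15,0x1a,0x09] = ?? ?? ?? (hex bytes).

[0] 0x05->0x0d len=7 : dd 9b b8 82 e7 bb f9
[1] 0x14->0x0e len=2 : 97 f9
[2] 0x07->0x0f len=7 : b8 82 e7 bb f9 4a dd
[3] 0x17->0x01 len=8 : 6e 3c a3 24 0a f9 dc 56
[4] 0x07->0x15 len=6 : dc 56 e7 bb f9 4a
[5] 0x02->0x0b len=3 : 3c a3 24
query mem[0x15]=0xdc, mem[0x1a]=0x4a, mem[0x09]=0xe7

MEM[0x15,0x1a,0x09] = dc 4a e7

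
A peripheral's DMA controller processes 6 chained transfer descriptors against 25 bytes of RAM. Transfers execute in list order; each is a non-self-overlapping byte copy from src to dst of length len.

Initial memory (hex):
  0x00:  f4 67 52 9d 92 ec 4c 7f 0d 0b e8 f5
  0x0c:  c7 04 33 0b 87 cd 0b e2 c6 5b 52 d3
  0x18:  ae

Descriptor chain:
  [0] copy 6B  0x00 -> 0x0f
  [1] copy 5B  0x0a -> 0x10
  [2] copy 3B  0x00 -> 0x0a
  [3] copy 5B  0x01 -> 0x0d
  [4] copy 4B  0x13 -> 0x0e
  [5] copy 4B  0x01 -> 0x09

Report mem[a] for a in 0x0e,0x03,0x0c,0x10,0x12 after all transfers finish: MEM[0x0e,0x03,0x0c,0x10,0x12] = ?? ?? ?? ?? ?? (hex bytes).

[0] 0x00->0x0f len=6 : f4 67 52 9d 92 ec
[1] 0x0a->0x10 len=5 : e8 f5 c7 04 33
[2] 0x00->0x0a len=3 : f4 67 52
[3] 0x01->0x0d len=5 : 67 52 9d 92 ec
[4] 0x13->0x0e len=4 : 04 33 5b 52
[5] 0x01->0x09 len=4 : 67 52 9d 92
query mem[0x0e]=0x04, mem[0x03]=0x9d, mem[0x0c]=0x92, mem[0x10]=0x5b, mem[0x12]=0xc7

MEM[0x0e,0x03,0x0c,0x10,0x12] = 04 9d 92 5b c7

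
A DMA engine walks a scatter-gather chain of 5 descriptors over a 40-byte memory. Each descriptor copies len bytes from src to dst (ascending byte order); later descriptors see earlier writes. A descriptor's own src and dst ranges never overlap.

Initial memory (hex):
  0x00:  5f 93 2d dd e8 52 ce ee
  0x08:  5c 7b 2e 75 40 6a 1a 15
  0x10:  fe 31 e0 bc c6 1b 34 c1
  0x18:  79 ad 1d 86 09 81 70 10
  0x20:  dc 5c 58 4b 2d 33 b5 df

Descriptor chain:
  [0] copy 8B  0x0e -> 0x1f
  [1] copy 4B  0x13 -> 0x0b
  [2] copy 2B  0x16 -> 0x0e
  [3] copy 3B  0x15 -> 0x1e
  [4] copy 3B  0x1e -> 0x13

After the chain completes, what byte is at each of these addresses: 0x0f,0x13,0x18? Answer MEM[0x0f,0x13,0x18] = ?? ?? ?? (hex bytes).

MEM[0x0f,0x13,0x18] = c1 1b 79

D0: mem[0x1f..0x26] <- [1a 15 fe 31 e0 bc c6 1b]
D1: mem[0x0b..0x0e] <- [bc c6 1b 34]
D2: mem[0x0e..0x0f] <- [34 c1]
D3: mem[0x1e..0x20] <- [1b 34 c1]
D4: mem[0x13..0x15] <- [1b 34 c1]
query mem[0x0f]=0xc1, mem[0x13]=0x1b, mem[0x18]=0x79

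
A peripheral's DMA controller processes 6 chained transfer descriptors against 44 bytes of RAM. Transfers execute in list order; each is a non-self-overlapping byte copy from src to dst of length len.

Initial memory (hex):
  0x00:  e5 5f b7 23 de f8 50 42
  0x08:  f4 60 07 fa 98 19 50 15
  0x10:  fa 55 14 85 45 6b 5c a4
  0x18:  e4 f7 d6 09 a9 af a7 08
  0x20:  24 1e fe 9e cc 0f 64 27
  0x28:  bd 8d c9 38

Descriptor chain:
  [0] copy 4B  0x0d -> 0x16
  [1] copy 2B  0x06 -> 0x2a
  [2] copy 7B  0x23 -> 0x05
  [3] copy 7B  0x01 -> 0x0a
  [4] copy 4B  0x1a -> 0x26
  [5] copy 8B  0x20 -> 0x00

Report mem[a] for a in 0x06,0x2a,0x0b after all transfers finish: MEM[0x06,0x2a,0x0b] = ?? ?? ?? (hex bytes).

#0 dst[0x16+4] := {0x19,0x50,0x15,0xfa}
#1 dst[0x2a+2] := {0x50,0x42}
#2 dst[0x05+7] := {0x9e,0xcc,0x0f,0x64,0x27,0xbd,0x8d}
#3 dst[0x0a+7] := {0x5f,0xb7,0x23,0xde,0x9e,0xcc,0x0f}
#4 dst[0x26+4] := {0xd6,0x09,0xa9,0xaf}
#5 dst[0x00+8] := {0x24,0x1e,0xfe,0x9e,0xcc,0x0f,0xd6,0x09}
query mem[0x06]=0xd6, mem[0x2a]=0x50, mem[0x0b]=0xb7

MEM[0x06,0x2a,0x0b] = d6 50 b7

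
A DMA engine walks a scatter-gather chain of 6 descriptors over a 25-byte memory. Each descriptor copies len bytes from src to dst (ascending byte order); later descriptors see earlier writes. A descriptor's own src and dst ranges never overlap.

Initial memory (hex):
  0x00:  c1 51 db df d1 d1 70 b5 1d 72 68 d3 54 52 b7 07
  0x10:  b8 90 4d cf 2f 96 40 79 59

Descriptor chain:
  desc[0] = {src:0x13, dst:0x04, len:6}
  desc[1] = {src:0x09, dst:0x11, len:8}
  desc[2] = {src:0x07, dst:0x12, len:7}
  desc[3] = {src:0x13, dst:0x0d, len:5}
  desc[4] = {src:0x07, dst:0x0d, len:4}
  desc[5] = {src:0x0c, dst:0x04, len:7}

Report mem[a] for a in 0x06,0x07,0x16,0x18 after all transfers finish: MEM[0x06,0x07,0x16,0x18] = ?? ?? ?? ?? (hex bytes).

D0: mem[0x04..0x09] <- [cf 2f 96 40 79 59]
D1: mem[0x11..0x18] <- [59 68 d3 54 52 b7 07 b8]
D2: mem[0x12..0x18] <- [40 79 59 68 d3 54 52]
D3: mem[0x0d..0x11] <- [79 59 68 d3 54]
D4: mem[0x0d..0x10] <- [40 79 59 68]
D5: mem[0x04..0x0a] <- [54 40 79 59 68 54 40]
query mem[0x06]=0x79, mem[0x07]=0x59, mem[0x16]=0xd3, mem[0x18]=0x52

MEM[0x06,0x07,0x16,0x18] = 79 59 d3 52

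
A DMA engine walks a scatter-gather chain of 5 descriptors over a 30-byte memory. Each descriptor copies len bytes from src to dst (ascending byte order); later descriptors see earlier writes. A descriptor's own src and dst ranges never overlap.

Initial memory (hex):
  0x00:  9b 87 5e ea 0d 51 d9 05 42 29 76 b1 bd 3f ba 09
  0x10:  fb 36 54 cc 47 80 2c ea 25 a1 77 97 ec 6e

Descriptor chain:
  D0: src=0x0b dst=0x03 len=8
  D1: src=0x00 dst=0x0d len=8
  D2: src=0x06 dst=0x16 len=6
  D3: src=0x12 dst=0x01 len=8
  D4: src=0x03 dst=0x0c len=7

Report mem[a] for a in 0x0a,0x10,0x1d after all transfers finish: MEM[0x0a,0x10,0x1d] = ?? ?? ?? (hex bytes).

[0] 0x0b->0x03 len=8 : b1 bd 3f ba 09 fb 36 54
[1] 0x00->0x0d len=8 : 9b 87 5e b1 bd 3f ba 09
[2] 0x06->0x16 len=6 : ba 09 fb 36 54 b1
[3] 0x12->0x01 len=8 : 3f ba 09 80 ba 09 fb 36
[4] 0x03->0x0c len=7 : 09 80 ba 09 fb 36 36
query mem[0x0a]=0x54, mem[0x10]=0xfb, mem[0x1d]=0x6e

MEM[0x0a,0x10,0x1d] = 54 fb 6e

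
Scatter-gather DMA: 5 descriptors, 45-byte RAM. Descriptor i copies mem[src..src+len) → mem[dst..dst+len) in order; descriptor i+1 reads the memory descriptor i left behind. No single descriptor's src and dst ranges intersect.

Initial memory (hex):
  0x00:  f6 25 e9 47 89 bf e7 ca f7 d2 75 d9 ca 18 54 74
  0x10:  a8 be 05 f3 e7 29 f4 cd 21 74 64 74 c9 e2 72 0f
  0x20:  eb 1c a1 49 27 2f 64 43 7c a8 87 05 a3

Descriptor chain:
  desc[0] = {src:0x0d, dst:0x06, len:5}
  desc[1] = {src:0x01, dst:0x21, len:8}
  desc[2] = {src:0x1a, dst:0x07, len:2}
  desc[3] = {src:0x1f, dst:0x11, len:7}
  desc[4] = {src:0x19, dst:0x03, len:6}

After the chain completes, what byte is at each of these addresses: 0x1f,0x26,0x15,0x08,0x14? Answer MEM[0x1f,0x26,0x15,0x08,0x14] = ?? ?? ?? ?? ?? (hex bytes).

[0] 0x0d->0x06 len=5 : 18 54 74 a8 be
[1] 0x01->0x21 len=8 : 25 e9 47 89 bf 18 54 74
[2] 0x1a->0x07 len=2 : 64 74
[3] 0x1f->0x11 len=7 : 0f eb 25 e9 47 89 bf
[4] 0x19->0x03 len=6 : 74 64 74 c9 e2 72
query mem[0x1f]=0x0f, mem[0x26]=0x18, mem[0x15]=0x47, mem[0x08]=0x72, mem[0x14]=0xe9

MEM[0x1f,0x26,0x15,0x08,0x14] = 0f 18 47 72 e9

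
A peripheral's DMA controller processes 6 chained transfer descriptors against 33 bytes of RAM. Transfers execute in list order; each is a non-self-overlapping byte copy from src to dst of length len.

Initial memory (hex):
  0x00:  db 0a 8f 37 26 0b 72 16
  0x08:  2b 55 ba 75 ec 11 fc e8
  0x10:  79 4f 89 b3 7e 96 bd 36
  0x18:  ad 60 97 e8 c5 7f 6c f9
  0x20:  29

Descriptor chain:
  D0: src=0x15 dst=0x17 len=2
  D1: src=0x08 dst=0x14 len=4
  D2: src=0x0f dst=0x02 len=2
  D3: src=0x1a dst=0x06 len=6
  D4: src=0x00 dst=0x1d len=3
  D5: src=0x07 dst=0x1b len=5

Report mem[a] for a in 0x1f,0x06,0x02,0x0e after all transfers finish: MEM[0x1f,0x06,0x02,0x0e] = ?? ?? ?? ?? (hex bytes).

  after D0: wrote 2B at 0x17 = 96bd
  after D1: wrote 4B at 0x14 = 2b55ba75
  after D2: wrote 2B at 0x02 = e879
  after D3: wrote 6B at 0x06 = 97e8c57f6cf9
  after D4: wrote 3B at 0x1d = db0ae8
  after D5: wrote 5B at 0x1b = e8c57f6cf9
query mem[0x1f]=0xf9, mem[0x06]=0x97, mem[0x02]=0xe8, mem[0x0e]=0xfc

MEM[0x1f,0x06,0x02,0x0e] = f9 97 e8 fc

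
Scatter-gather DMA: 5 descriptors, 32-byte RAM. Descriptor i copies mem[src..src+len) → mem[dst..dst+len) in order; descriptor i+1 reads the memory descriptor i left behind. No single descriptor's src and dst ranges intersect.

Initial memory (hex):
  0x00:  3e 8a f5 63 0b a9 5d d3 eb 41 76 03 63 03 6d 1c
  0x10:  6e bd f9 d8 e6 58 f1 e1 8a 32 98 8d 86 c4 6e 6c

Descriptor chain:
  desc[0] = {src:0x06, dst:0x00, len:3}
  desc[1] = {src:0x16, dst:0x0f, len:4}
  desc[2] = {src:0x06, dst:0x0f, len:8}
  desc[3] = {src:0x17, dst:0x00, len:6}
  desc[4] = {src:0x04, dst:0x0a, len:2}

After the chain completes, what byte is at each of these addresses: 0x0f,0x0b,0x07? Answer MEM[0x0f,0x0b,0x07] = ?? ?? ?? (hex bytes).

  after D0: wrote 3B at 0x00 = 5dd3eb
  after D1: wrote 4B at 0x0f = f1e18a32
  after D2: wrote 8B at 0x0f = 5dd3eb4176036303
  after D3: wrote 6B at 0x00 = e18a32988d86
  after D4: wrote 2B at 0x0a = 8d86
query mem[0x0f]=0x5d, mem[0x0b]=0x86, mem[0x07]=0xd3

MEM[0x0f,0x0b,0x07] = 5d 86 d3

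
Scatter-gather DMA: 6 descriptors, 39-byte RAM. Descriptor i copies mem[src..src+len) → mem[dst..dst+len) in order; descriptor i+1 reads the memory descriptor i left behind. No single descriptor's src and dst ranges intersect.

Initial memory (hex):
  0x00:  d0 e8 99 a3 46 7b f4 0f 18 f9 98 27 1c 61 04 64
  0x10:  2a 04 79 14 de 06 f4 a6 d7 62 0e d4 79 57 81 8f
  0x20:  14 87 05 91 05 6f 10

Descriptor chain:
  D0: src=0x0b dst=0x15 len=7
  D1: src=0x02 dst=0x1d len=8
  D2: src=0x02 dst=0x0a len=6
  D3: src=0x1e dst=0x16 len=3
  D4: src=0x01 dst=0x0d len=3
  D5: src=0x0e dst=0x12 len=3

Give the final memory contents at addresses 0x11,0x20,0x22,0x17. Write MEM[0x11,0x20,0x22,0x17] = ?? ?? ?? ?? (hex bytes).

MEM[0x11,0x20,0x22,0x17] = 04 7b 0f 46

  after D0: wrote 7B at 0x15 = 271c6104642a04
  after D1: wrote 8B at 0x1d = 99a3467bf40f18f9
  after D2: wrote 6B at 0x0a = 99a3467bf40f
  after D3: wrote 3B at 0x16 = a3467b
  after D4: wrote 3B at 0x0d = e899a3
  after D5: wrote 3B at 0x12 = 99a32a
query mem[0x11]=0x04, mem[0x20]=0x7b, mem[0x22]=0x0f, mem[0x17]=0x46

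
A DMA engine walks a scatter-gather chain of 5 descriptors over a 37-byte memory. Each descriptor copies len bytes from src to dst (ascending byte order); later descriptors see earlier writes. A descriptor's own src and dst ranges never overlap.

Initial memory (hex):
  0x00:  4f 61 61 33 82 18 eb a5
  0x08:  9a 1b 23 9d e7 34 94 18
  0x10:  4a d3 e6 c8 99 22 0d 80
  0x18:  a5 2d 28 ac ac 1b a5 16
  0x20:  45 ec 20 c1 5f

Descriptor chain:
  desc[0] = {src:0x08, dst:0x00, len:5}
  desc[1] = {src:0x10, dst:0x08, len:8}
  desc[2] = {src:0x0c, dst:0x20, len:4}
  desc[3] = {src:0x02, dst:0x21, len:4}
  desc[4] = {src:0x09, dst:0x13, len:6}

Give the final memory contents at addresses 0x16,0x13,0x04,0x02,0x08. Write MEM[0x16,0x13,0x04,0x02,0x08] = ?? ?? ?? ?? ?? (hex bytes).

  after D0: wrote 5B at 0x00 = 9a1b239de7
  after D1: wrote 8B at 0x08 = 4ad3e6c899220d80
  after D2: wrote 4B at 0x20 = 99220d80
  after D3: wrote 4B at 0x21 = 239de718
  after D4: wrote 6B at 0x13 = d3e6c899220d
query mem[0x16]=0x99, mem[0x13]=0xd3, mem[0x04]=0xe7, mem[0x02]=0x23, mem[0x08]=0x4a

MEM[0x16,0x13,0x04,0x02,0x08] = 99 d3 e7 23 4a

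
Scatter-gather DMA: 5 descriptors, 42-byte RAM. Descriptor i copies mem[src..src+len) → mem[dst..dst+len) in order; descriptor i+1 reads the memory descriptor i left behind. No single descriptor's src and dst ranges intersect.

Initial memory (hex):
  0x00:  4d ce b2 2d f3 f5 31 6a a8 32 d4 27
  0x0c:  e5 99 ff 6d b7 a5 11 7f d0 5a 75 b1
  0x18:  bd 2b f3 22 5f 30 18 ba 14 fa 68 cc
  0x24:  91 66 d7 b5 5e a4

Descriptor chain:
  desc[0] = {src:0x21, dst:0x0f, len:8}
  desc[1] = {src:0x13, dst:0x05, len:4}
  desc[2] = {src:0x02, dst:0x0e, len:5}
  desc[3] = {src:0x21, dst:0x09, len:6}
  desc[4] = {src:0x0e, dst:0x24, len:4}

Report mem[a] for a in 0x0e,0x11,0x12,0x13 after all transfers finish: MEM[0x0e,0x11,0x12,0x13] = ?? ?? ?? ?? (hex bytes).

  after D0: wrote 8B at 0x0f = fa68cc9166d7b55e
  after D1: wrote 4B at 0x05 = 66d7b55e
  after D2: wrote 5B at 0x0e = b22df366d7
  after D3: wrote 6B at 0x09 = fa68cc9166d7
  after D4: wrote 4B at 0x24 = d72df366
query mem[0x0e]=0xd7, mem[0x11]=0x66, mem[0x12]=0xd7, mem[0x13]=0x66

MEM[0x0e,0x11,0x12,0x13] = d7 66 d7 66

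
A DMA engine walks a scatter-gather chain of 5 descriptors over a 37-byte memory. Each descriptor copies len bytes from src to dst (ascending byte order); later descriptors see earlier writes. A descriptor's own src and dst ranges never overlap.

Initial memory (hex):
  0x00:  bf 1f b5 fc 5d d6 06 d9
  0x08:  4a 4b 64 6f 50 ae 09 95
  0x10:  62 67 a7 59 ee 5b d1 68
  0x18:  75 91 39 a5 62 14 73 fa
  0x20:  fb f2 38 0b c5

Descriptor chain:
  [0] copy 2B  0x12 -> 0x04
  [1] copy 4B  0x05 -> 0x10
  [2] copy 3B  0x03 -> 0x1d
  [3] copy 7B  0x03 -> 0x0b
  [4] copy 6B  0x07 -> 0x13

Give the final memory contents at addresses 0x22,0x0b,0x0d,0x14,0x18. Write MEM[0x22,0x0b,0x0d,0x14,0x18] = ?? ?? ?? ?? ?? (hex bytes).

D0: mem[0x04..0x05] <- [a7 59]
D1: mem[0x10..0x13] <- [59 06 d9 4a]
D2: mem[0x1d..0x1f] <- [fc a7 59]
D3: mem[0x0b..0x11] <- [fc a7 59 06 d9 4a 4b]
D4: mem[0x13..0x18] <- [d9 4a 4b 64 fc a7]
query mem[0x22]=0x38, mem[0x0b]=0xfc, mem[0x0d]=0x59, mem[0x14]=0x4a, mem[0x18]=0xa7

MEM[0x22,0x0b,0x0d,0x14,0x18] = 38 fc 59 4a a7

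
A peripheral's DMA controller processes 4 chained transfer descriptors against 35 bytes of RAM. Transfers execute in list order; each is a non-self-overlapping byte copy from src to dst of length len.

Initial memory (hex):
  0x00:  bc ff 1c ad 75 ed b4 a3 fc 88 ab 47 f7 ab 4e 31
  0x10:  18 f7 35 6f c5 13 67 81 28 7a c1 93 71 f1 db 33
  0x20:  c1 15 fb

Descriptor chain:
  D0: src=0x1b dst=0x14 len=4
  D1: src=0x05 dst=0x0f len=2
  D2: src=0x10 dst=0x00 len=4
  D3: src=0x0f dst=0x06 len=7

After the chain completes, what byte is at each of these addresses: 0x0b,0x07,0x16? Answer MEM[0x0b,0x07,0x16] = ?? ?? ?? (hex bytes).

MEM[0x0b,0x07,0x16] = 93 b4 f1

[0] 0x1b->0x14 len=4 : 93 71 f1 db
[1] 0x05->0x0f len=2 : ed b4
[2] 0x10->0x00 len=4 : b4 f7 35 6f
[3] 0x0f->0x06 len=7 : ed b4 f7 35 6f 93 71
query mem[0x0b]=0x93, mem[0x07]=0xb4, mem[0x16]=0xf1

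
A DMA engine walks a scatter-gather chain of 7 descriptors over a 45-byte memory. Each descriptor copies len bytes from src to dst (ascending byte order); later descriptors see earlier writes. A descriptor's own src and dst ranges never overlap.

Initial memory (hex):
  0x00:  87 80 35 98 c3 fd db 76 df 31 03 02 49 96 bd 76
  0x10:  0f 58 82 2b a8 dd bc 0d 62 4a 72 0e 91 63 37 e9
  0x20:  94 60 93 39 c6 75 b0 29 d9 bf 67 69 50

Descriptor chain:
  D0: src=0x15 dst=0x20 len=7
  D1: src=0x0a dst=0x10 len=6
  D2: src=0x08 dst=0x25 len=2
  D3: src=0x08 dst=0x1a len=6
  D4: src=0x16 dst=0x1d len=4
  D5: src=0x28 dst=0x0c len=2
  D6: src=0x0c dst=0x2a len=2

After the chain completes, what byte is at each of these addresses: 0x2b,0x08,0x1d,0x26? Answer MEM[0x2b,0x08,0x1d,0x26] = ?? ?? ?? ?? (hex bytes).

MEM[0x2b,0x08,0x1d,0x26] = bf df bc 31

#0 dst[0x20+7] := {0xdd,0xbc,0x0d,0x62,0x4a,0x72,0x0e}
#1 dst[0x10+6] := {0x03,0x02,0x49,0x96,0xbd,0x76}
#2 dst[0x25+2] := {0xdf,0x31}
#3 dst[0x1a+6] := {0xdf,0x31,0x03,0x02,0x49,0x96}
#4 dst[0x1d+4] := {0xbc,0x0d,0x62,0x4a}
#5 dst[0x0c+2] := {0xd9,0xbf}
#6 dst[0x2a+2] := {0xd9,0xbf}
query mem[0x2b]=0xbf, mem[0x08]=0xdf, mem[0x1d]=0xbc, mem[0x26]=0x31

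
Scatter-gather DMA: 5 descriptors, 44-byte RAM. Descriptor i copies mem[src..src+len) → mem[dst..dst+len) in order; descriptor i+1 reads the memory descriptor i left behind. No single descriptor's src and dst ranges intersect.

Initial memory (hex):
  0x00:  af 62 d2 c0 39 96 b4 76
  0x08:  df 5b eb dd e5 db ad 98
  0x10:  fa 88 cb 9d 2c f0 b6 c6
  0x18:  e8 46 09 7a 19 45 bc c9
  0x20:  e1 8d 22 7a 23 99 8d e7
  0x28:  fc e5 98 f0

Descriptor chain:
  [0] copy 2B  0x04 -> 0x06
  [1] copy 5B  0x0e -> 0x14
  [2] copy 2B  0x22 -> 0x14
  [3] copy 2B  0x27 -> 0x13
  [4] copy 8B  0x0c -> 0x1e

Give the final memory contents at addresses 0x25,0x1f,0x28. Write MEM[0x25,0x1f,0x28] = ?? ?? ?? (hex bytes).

MEM[0x25,0x1f,0x28] = e7 db fc

#0 dst[0x06+2] := {0x39,0x96}
#1 dst[0x14+5] := {0xad,0x98,0xfa,0x88,0xcb}
#2 dst[0x14+2] := {0x22,0x7a}
#3 dst[0x13+2] := {0xe7,0xfc}
#4 dst[0x1e+8] := {0xe5,0xdb,0xad,0x98,0xfa,0x88,0xcb,0xe7}
query mem[0x25]=0xe7, mem[0x1f]=0xdb, mem[0x28]=0xfc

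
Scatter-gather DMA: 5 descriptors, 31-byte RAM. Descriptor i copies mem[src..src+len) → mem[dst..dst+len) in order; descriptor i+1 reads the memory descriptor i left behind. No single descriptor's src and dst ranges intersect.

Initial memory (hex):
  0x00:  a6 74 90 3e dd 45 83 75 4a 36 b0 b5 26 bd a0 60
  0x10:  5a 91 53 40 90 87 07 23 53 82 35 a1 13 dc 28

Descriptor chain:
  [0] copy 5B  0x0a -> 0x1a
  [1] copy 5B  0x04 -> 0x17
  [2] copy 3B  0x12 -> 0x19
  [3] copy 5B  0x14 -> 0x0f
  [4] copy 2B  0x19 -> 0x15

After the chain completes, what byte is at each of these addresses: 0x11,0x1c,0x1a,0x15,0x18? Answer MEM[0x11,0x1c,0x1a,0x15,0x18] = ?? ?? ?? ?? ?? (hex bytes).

MEM[0x11,0x1c,0x1a,0x15,0x18] = 07 26 40 53 45

#0 dst[0x1a+5] := {0xb0,0xb5,0x26,0xbd,0xa0}
#1 dst[0x17+5] := {0xdd,0x45,0x83,0x75,0x4a}
#2 dst[0x19+3] := {0x53,0x40,0x90}
#3 dst[0x0f+5] := {0x90,0x87,0x07,0xdd,0x45}
#4 dst[0x15+2] := {0x53,0x40}
query mem[0x11]=0x07, mem[0x1c]=0x26, mem[0x1a]=0x40, mem[0x15]=0x53, mem[0x18]=0x45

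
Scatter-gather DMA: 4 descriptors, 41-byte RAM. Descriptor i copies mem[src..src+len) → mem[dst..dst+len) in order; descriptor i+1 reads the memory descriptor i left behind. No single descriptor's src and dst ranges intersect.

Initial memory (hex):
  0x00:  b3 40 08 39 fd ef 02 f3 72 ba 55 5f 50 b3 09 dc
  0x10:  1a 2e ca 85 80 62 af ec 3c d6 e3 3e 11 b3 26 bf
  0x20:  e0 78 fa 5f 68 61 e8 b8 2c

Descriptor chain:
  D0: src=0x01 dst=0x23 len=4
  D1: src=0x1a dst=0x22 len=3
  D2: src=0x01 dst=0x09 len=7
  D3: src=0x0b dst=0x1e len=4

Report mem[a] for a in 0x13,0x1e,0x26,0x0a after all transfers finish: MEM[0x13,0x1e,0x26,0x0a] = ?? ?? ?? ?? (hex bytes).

#0 dst[0x23+4] := {0x40,0x08,0x39,0xfd}
#1 dst[0x22+3] := {0xe3,0x3e,0x11}
#2 dst[0x09+7] := {0x40,0x08,0x39,0xfd,0xef,0x02,0xf3}
#3 dst[0x1e+4] := {0x39,0xfd,0xef,0x02}
query mem[0x13]=0x85, mem[0x1e]=0x39, mem[0x26]=0xfd, mem[0x0a]=0x08

MEM[0x13,0x1e,0x26,0x0a] = 85 39 fd 08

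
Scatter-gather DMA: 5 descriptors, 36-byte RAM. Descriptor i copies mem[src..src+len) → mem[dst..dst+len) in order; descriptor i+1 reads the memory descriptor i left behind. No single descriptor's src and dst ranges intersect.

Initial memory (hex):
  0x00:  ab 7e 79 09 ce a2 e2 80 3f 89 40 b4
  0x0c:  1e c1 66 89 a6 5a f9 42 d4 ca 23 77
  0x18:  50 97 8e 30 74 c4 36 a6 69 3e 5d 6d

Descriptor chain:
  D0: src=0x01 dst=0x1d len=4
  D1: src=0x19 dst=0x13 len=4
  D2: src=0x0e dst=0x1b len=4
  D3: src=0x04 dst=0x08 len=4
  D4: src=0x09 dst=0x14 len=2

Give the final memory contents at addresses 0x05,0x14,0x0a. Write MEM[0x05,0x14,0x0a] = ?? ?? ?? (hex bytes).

MEM[0x05,0x14,0x0a] = a2 a2 e2

#0 dst[0x1d+4] := {0x7e,0x79,0x09,0xce}
#1 dst[0x13+4] := {0x97,0x8e,0x30,0x74}
#2 dst[0x1b+4] := {0x66,0x89,0xa6,0x5a}
#3 dst[0x08+4] := {0xce,0xa2,0xe2,0x80}
#4 dst[0x14+2] := {0xa2,0xe2}
query mem[0x05]=0xa2, mem[0x14]=0xa2, mem[0x0a]=0xe2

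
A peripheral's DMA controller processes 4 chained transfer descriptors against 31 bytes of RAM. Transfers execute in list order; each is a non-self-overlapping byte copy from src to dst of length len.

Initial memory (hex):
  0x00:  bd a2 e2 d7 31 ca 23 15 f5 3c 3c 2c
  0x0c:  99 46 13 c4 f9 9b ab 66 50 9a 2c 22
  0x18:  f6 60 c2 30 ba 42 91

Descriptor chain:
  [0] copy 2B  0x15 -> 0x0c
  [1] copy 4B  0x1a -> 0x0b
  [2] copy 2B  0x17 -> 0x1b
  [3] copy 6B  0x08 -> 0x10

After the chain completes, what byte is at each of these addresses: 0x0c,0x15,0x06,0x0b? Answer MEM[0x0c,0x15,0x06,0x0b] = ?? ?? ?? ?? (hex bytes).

MEM[0x0c,0x15,0x06,0x0b] = 30 ba 23 c2

  after D0: wrote 2B at 0x0c = 9a2c
  after D1: wrote 4B at 0x0b = c230ba42
  after D2: wrote 2B at 0x1b = 22f6
  after D3: wrote 6B at 0x10 = f53c3cc230ba
query mem[0x0c]=0x30, mem[0x15]=0xba, mem[0x06]=0x23, mem[0x0b]=0xc2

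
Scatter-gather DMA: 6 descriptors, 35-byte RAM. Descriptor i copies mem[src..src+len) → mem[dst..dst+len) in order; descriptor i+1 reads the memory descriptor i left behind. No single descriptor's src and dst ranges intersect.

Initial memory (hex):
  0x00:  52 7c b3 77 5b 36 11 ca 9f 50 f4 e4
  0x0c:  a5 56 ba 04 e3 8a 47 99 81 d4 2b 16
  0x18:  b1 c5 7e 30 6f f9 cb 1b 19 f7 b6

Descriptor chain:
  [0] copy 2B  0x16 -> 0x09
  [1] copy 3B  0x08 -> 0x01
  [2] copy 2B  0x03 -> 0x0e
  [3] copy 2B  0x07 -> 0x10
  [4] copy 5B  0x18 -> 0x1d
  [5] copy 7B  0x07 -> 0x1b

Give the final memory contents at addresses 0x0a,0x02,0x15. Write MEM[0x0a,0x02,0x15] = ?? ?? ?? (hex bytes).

  after D0: wrote 2B at 0x09 = 2b16
  after D1: wrote 3B at 0x01 = 9f2b16
  after D2: wrote 2B at 0x0e = 165b
  after D3: wrote 2B at 0x10 = ca9f
  after D4: wrote 5B at 0x1d = b1c57e306f
  after D5: wrote 7B at 0x1b = ca9f2b16e4a556
query mem[0x0a]=0x16, mem[0x02]=0x2b, mem[0x15]=0xd4

MEM[0x0a,0x02,0x15] = 16 2b d4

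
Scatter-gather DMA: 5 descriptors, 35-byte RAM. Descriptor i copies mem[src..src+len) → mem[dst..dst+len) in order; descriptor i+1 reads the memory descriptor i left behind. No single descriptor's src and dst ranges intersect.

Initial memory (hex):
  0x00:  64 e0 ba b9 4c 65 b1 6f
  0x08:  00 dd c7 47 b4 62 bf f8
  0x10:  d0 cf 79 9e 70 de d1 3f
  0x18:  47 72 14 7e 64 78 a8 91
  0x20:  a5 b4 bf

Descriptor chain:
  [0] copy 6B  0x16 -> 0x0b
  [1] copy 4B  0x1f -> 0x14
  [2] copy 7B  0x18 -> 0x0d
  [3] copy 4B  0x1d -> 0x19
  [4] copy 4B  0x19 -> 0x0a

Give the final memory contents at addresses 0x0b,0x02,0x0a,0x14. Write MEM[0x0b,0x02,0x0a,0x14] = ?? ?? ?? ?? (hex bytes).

MEM[0x0b,0x02,0x0a,0x14] = a8 ba 78 91

D0: mem[0x0b..0x10] <- [d1 3f 47 72 14 7e]
D1: mem[0x14..0x17] <- [91 a5 b4 bf]
D2: mem[0x0d..0x13] <- [47 72 14 7e 64 78 a8]
D3: mem[0x19..0x1c] <- [78 a8 91 a5]
D4: mem[0x0a..0x0d] <- [78 a8 91 a5]
query mem[0x0b]=0xa8, mem[0x02]=0xba, mem[0x0a]=0x78, mem[0x14]=0x91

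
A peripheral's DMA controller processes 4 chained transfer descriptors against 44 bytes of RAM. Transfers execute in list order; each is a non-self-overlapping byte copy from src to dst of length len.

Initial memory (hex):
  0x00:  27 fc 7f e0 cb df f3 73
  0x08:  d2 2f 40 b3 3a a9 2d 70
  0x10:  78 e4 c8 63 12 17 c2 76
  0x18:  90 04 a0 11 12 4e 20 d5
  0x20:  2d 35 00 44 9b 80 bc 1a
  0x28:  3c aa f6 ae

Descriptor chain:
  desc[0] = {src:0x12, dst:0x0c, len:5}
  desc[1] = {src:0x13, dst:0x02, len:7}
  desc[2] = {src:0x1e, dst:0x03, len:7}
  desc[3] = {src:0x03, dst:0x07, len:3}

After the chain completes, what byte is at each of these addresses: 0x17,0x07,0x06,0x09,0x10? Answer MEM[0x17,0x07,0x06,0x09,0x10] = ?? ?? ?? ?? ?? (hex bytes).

MEM[0x17,0x07,0x06,0x09,0x10] = 76 20 35 2d c2

D0: mem[0x0c..0x10] <- [c8 63 12 17 c2]
D1: mem[0x02..0x08] <- [63 12 17 c2 76 90 04]
D2: mem[0x03..0x09] <- [20 d5 2d 35 00 44 9b]
D3: mem[0x07..0x09] <- [20 d5 2d]
query mem[0x17]=0x76, mem[0x07]=0x20, mem[0x06]=0x35, mem[0x09]=0x2d, mem[0x10]=0xc2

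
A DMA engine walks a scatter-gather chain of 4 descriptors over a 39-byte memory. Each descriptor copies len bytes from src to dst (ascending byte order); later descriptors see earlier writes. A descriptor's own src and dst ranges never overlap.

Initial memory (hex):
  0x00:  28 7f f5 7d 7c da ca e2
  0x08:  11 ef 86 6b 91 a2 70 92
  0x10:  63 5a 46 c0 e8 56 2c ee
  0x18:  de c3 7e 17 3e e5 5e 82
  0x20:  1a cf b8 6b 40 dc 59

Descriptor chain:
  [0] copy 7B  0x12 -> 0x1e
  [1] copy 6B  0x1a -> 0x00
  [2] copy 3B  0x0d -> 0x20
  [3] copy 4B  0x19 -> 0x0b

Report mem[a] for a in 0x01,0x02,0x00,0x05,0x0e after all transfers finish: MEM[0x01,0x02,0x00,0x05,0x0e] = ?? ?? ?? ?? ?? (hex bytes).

MEM[0x01,0x02,0x00,0x05,0x0e] = 17 3e 7e c0 3e

[0] 0x12->0x1e len=7 : 46 c0 e8 56 2c ee de
[1] 0x1a->0x00 len=6 : 7e 17 3e e5 46 c0
[2] 0x0d->0x20 len=3 : a2 70 92
[3] 0x19->0x0b len=4 : c3 7e 17 3e
query mem[0x01]=0x17, mem[0x02]=0x3e, mem[0x00]=0x7e, mem[0x05]=0xc0, mem[0x0e]=0x3e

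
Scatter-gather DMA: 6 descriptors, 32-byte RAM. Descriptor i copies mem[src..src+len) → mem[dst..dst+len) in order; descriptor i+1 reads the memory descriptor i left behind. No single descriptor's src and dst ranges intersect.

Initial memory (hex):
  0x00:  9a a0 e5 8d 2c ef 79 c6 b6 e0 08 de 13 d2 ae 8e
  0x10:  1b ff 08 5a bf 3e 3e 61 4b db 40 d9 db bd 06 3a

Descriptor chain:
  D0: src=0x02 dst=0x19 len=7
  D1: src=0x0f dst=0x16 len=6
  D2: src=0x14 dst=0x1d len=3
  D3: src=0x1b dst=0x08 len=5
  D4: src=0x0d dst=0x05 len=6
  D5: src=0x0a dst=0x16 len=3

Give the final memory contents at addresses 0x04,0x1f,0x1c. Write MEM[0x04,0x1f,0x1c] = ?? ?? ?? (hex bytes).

MEM[0x04,0x1f,0x1c] = 2c 8e ef

[0] 0x02->0x19 len=7 : e5 8d 2c ef 79 c6 b6
[1] 0x0f->0x16 len=6 : 8e 1b ff 08 5a bf
[2] 0x14->0x1d len=3 : bf 3e 8e
[3] 0x1b->0x08 len=5 : bf ef bf 3e 8e
[4] 0x0d->0x05 len=6 : d2 ae 8e 1b ff 08
[5] 0x0a->0x16 len=3 : 08 3e 8e
query mem[0x04]=0x2c, mem[0x1f]=0x8e, mem[0x1c]=0xef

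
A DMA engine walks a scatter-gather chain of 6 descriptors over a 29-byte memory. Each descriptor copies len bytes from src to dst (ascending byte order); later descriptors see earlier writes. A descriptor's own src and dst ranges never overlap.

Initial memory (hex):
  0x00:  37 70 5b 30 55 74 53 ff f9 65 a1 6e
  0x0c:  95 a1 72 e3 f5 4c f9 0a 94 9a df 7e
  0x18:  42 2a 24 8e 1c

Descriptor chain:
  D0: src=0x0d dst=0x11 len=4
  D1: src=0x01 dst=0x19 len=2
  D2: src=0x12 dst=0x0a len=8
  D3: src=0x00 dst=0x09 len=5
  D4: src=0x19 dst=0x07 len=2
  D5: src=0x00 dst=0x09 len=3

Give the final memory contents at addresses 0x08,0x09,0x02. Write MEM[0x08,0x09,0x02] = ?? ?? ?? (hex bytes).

#0 dst[0x11+4] := {0xa1,0x72,0xe3,0xf5}
#1 dst[0x19+2] := {0x70,0x5b}
#2 dst[0x0a+8] := {0x72,0xe3,0xf5,0x9a,0xdf,0x7e,0x42,0x70}
#3 dst[0x09+5] := {0x37,0x70,0x5b,0x30,0x55}
#4 dst[0x07+2] := {0x70,0x5b}
#5 dst[0x09+3] := {0x37,0x70,0x5b}
query mem[0x08]=0x5b, mem[0x09]=0x37, mem[0x02]=0x5b

MEM[0x08,0x09,0x02] = 5b 37 5b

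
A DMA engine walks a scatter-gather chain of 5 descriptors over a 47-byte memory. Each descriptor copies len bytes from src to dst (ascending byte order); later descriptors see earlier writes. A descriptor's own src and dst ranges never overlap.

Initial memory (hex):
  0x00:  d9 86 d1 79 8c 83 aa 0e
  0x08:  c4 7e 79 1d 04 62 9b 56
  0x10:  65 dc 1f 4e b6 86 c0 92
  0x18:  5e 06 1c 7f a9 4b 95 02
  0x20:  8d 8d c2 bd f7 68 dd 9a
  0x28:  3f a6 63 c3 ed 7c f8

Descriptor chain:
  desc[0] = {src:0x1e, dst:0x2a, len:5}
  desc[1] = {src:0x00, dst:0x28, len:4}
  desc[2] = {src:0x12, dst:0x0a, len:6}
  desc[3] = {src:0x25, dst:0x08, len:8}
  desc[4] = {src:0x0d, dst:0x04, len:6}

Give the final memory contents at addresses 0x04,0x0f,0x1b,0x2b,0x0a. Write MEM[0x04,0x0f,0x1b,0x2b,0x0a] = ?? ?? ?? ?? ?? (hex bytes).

MEM[0x04,0x0f,0x1b,0x2b,0x0a] = d1 8d 7f 79 9a

#0 dst[0x2a+5] := {0x95,0x02,0x8d,0x8d,0xc2}
#1 dst[0x28+4] := {0xd9,0x86,0xd1,0x79}
#2 dst[0x0a+6] := {0x1f,0x4e,0xb6,0x86,0xc0,0x92}
#3 dst[0x08+8] := {0x68,0xdd,0x9a,0xd9,0x86,0xd1,0x79,0x8d}
#4 dst[0x04+6] := {0xd1,0x79,0x8d,0x65,0xdc,0x1f}
query mem[0x04]=0xd1, mem[0x0f]=0x8d, mem[0x1b]=0x7f, mem[0x2b]=0x79, mem[0x0a]=0x9a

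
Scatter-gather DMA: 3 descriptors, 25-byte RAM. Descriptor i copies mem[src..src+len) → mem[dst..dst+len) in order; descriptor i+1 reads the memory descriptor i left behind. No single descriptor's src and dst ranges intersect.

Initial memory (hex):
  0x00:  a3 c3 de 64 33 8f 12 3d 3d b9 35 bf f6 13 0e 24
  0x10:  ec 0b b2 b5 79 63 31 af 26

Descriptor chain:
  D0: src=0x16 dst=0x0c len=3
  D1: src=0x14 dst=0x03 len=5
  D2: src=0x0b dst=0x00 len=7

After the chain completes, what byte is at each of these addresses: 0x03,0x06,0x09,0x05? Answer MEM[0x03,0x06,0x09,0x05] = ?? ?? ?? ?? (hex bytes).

MEM[0x03,0x06,0x09,0x05] = 26 0b b9 ec

D0: mem[0x0c..0x0e] <- [31 af 26]
D1: mem[0x03..0x07] <- [79 63 31 af 26]
D2: mem[0x00..0x06] <- [bf 31 af 26 24 ec 0b]
query mem[0x03]=0x26, mem[0x06]=0x0b, mem[0x09]=0xb9, mem[0x05]=0xec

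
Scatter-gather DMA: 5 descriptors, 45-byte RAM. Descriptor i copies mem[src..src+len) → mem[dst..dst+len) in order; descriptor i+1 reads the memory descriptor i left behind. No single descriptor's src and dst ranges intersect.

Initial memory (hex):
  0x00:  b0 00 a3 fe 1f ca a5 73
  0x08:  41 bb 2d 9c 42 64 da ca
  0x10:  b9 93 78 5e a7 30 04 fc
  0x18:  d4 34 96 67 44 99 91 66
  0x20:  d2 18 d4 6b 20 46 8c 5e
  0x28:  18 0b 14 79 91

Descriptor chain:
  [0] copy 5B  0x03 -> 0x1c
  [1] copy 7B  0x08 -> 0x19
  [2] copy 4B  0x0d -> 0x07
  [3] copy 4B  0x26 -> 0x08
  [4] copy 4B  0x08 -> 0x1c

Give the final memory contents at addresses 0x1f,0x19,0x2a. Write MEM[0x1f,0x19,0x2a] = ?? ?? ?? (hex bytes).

#0 dst[0x1c+5] := {0xfe,0x1f,0xca,0xa5,0x73}
#1 dst[0x19+7] := {0x41,0xbb,0x2d,0x9c,0x42,0x64,0xda}
#2 dst[0x07+4] := {0x64,0xda,0xca,0xb9}
#3 dst[0x08+4] := {0x8c,0x5e,0x18,0x0b}
#4 dst[0x1c+4] := {0x8c,0x5e,0x18,0x0b}
query mem[0x1f]=0x0b, mem[0x19]=0x41, mem[0x2a]=0x14

MEM[0x1f,0x19,0x2a] = 0b 41 14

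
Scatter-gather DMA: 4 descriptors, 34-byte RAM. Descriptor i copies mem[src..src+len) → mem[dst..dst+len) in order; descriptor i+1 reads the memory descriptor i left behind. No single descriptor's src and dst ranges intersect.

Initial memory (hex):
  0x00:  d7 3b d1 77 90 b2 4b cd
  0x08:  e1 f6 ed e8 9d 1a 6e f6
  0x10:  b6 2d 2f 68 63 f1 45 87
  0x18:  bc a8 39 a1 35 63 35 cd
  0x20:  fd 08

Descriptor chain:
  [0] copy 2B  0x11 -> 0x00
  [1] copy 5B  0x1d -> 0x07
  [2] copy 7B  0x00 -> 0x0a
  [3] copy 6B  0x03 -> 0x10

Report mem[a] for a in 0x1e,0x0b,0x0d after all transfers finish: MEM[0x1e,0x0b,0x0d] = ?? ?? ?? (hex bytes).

[0] 0x11->0x00 len=2 : 2d 2f
[1] 0x1d->0x07 len=5 : 63 35 cd fd 08
[2] 0x00->0x0a len=7 : 2d 2f d1 77 90 b2 4b
[3] 0x03->0x10 len=6 : 77 90 b2 4b 63 35
query mem[0x1e]=0x35, mem[0x0b]=0x2f, mem[0x0d]=0x77

MEM[0x1e,0x0b,0x0d] = 35 2f 77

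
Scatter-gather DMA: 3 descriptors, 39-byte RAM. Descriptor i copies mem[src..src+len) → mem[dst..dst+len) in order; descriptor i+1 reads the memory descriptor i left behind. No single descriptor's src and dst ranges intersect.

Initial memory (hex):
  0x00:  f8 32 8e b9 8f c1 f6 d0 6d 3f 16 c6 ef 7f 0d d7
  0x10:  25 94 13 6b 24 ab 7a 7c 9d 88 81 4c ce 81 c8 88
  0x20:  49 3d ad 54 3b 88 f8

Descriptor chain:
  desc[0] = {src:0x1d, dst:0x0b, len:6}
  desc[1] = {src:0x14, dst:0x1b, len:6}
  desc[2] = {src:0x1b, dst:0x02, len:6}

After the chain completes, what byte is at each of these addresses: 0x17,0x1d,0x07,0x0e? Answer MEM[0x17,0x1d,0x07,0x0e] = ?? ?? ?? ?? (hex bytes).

MEM[0x17,0x1d,0x07,0x0e] = 7c 7a 88 49

D0: mem[0x0b..0x10] <- [81 c8 88 49 3d ad]
D1: mem[0x1b..0x20] <- [24 ab 7a 7c 9d 88]
D2: mem[0x02..0x07] <- [24 ab 7a 7c 9d 88]
query mem[0x17]=0x7c, mem[0x1d]=0x7a, mem[0x07]=0x88, mem[0x0e]=0x49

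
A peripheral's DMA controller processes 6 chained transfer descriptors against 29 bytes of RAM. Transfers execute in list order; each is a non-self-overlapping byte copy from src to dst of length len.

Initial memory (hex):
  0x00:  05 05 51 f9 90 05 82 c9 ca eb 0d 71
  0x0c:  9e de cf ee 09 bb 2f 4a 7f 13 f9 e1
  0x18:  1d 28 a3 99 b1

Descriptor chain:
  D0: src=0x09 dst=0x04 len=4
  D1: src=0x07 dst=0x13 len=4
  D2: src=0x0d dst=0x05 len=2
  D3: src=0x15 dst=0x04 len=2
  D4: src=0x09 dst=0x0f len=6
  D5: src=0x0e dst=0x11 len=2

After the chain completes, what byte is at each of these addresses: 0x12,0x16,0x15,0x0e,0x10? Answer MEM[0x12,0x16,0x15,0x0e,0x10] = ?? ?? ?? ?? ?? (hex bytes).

D0: mem[0x04..0x07] <- [eb 0d 71 9e]
D1: mem[0x13..0x16] <- [9e ca eb 0d]
D2: mem[0x05..0x06] <- [de cf]
D3: mem[0x04..0x05] <- [eb 0d]
D4: mem[0x0f..0x14] <- [eb 0d 71 9e de cf]
D5: mem[0x11..0x12] <- [cf eb]
query mem[0x12]=0xeb, mem[0x16]=0x0d, mem[0x15]=0xeb, mem[0x0e]=0xcf, mem[0x10]=0x0d

MEM[0x12,0x16,0x15,0x0e,0x10] = eb 0d eb cf 0d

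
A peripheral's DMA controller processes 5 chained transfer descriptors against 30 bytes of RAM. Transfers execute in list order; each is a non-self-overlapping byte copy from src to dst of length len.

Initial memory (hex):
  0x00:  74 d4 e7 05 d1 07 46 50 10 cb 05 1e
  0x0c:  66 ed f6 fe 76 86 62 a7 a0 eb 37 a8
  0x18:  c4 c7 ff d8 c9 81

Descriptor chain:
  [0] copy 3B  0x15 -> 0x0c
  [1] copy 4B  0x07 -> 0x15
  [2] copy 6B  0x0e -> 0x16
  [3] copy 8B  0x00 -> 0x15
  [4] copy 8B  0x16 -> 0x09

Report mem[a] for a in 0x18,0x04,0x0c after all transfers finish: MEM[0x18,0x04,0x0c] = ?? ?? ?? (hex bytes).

MEM[0x18,0x04,0x0c] = 05 d1 d1

[0] 0x15->0x0c len=3 : eb 37 a8
[1] 0x07->0x15 len=4 : 50 10 cb 05
[2] 0x0e->0x16 len=6 : a8 fe 76 86 62 a7
[3] 0x00->0x15 len=8 : 74 d4 e7 05 d1 07 46 50
[4] 0x16->0x09 len=8 : d4 e7 05 d1 07 46 50 81
query mem[0x18]=0x05, mem[0x04]=0xd1, mem[0x0c]=0xd1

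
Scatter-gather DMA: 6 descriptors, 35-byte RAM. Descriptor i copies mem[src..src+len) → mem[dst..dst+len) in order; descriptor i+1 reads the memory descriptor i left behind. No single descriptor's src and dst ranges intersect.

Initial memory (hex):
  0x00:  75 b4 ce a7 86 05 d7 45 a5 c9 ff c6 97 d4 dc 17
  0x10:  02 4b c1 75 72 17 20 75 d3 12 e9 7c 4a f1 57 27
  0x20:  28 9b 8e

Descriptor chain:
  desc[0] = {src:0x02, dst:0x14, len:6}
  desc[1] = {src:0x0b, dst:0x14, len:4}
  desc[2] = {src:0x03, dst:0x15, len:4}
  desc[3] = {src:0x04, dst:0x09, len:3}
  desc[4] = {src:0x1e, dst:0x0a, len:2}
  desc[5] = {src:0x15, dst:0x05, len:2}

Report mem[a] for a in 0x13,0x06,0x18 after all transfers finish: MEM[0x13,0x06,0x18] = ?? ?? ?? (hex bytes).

MEM[0x13,0x06,0x18] = 75 86 d7

D0: mem[0x14..0x19] <- [ce a7 86 05 d7 45]
D1: mem[0x14..0x17] <- [c6 97 d4 dc]
D2: mem[0x15..0x18] <- [a7 86 05 d7]
D3: mem[0x09..0x0b] <- [86 05 d7]
D4: mem[0x0a..0x0b] <- [57 27]
D5: mem[0x05..0x06] <- [a7 86]
query mem[0x13]=0x75, mem[0x06]=0x86, mem[0x18]=0xd7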